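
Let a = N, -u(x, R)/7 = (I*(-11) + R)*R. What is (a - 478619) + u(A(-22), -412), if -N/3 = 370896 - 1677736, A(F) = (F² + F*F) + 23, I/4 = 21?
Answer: -411123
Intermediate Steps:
I = 84 (I = 4*21 = 84)
A(F) = 23 + 2*F² (A(F) = (F² + F²) + 23 = 2*F² + 23 = 23 + 2*F²)
N = 3920520 (N = -3*(370896 - 1677736) = -3*(-1306840) = 3920520)
u(x, R) = -7*R*(-924 + R) (u(x, R) = -7*(84*(-11) + R)*R = -7*(-924 + R)*R = -7*R*(-924 + R))
a = 3920520
(a - 478619) + u(A(-22), -412) = (3920520 - 478619) + 7*(-412)*(924 - 1*(-412)) = 3441901 + 7*(-412)*(924 + 412) = 3441901 + 7*(-412)*1336 = 3441901 - 3853024 = -411123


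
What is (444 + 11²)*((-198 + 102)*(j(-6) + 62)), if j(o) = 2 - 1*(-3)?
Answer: -3634080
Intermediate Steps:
j(o) = 5 (j(o) = 2 + 3 = 5)
(444 + 11²)*((-198 + 102)*(j(-6) + 62)) = (444 + 11²)*((-198 + 102)*(5 + 62)) = (444 + 121)*(-96*67) = 565*(-6432) = -3634080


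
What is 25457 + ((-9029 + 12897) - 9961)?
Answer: 19364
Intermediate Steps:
25457 + ((-9029 + 12897) - 9961) = 25457 + (3868 - 9961) = 25457 - 6093 = 19364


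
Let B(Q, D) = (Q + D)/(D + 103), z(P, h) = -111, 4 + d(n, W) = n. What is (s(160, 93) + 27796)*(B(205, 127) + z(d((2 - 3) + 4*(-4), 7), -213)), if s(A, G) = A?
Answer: -352217644/115 ≈ -3.0628e+6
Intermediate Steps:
d(n, W) = -4 + n
B(Q, D) = (D + Q)/(103 + D)
(s(160, 93) + 27796)*(B(205, 127) + z(d((2 - 3) + 4*(-4), 7), -213)) = (160 + 27796)*((127 + 205)/(103 + 127) - 111) = 27956*(332/230 - 111) = 27956*((1/230)*332 - 111) = 27956*(166/115 - 111) = 27956*(-12599/115) = -352217644/115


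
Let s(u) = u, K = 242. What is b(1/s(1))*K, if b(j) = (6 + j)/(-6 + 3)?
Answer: -1694/3 ≈ -564.67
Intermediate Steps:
b(j) = -2 - j/3 (b(j) = (6 + j)/(-3) = (6 + j)*(-⅓) = -2 - j/3)
b(1/s(1))*K = (-2 - ⅓/1)*242 = (-2 - ⅓*1)*242 = (-2 - ⅓)*242 = -7/3*242 = -1694/3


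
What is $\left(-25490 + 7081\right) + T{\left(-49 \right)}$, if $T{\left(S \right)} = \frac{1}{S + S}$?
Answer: $- \frac{1804083}{98} \approx -18409.0$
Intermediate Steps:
$T{\left(S \right)} = \frac{1}{2 S}$
$\left(-25490 + 7081\right) + T{\left(-49 \right)} = \left(-25490 + 7081\right) + \frac{1}{2 \left(-49\right)} = -18409 + \frac{1}{2} \left(- \frac{1}{49}\right) = -18409 - \frac{1}{98} = - \frac{1804083}{98}$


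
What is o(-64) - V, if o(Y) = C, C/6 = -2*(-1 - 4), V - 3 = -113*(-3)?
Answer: -282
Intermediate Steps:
V = 342 (V = 3 - 113*(-3) = 3 + 339 = 342)
C = 60 (C = 6*(-2*(-1 - 4)) = 6*(-2*(-5)) = 6*10 = 60)
o(Y) = 60
o(-64) - V = 60 - 1*342 = 60 - 342 = -282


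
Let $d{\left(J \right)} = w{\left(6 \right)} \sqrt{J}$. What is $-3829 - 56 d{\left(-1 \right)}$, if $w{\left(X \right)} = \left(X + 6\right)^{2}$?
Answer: $-3829 - 8064 i \approx -3829.0 - 8064.0 i$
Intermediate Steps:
$w{\left(X \right)} = \left(6 + X\right)^{2}$
$d{\left(J \right)} = 144 \sqrt{J}$ ($d{\left(J \right)} = \left(6 + 6\right)^{2} \sqrt{J} = 12^{2} \sqrt{J} = 144 \sqrt{J}$)
$-3829 - 56 d{\left(-1 \right)} = -3829 - 56 \cdot 144 \sqrt{-1} = -3829 - 56 \cdot 144 i = -3829 - 8064 i$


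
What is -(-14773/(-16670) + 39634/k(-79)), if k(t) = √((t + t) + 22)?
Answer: -14773/16670 + 19817*I*√34/34 ≈ -0.8862 + 3398.6*I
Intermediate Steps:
k(t) = √(22 + 2*t) (k(t) = √(2*t + 22) = √(22 + 2*t))
-(-14773/(-16670) + 39634/k(-79)) = -(-14773/(-16670) + 39634/(√(22 + 2*(-79)))) = -(-14773*(-1/16670) + 39634/(√(22 - 158))) = -(14773/16670 + 39634/(√(-136))) = -(14773/16670 + 39634/((2*I*√34))) = -(14773/16670 + 39634*(-I*√34/68)) = -(14773/16670 - 19817*I*√34/34) = -14773/16670 + 19817*I*√34/34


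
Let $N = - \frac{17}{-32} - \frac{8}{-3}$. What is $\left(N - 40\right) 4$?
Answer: $- \frac{3533}{24} \approx -147.21$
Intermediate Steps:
$N = \frac{307}{96}$ ($N = \left(-17\right) \left(- \frac{1}{32}\right) - - \frac{8}{3} = \frac{17}{32} + \frac{8}{3} = \frac{307}{96} \approx 3.1979$)
$\left(N - 40\right) 4 = \left(\frac{307}{96} - 40\right) 4 = \left(- \frac{3533}{96}\right) 4 = - \frac{3533}{24}$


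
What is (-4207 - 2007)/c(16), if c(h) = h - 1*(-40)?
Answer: -3107/28 ≈ -110.96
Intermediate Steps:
c(h) = 40 + h (c(h) = h + 40 = 40 + h)
(-4207 - 2007)/c(16) = (-4207 - 2007)/(40 + 16) = -6214/56 = -6214*1/56 = -3107/28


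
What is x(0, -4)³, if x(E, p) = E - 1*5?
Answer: -125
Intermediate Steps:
x(E, p) = -5 + E (x(E, p) = E - 5 = -5 + E)
x(0, -4)³ = (-5 + 0)³ = (-5)³ = -125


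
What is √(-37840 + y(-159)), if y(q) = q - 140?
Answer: I*√38139 ≈ 195.29*I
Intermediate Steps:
y(q) = -140 + q
√(-37840 + y(-159)) = √(-37840 + (-140 - 159)) = √(-37840 - 299) = √(-38139) = I*√38139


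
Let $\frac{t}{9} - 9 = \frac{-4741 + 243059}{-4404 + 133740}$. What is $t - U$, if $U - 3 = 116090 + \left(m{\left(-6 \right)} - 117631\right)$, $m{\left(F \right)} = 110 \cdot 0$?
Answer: $\frac{35256641}{21556} \approx 1635.6$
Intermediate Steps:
$m{\left(F \right)} = 0$
$t = \frac{2103513}{21556}$ ($t = 81 + 9 \frac{-4741 + 243059}{-4404 + 133740} = 81 + 9 \cdot \frac{238318}{129336} = 81 + 9 \cdot 238318 \cdot \frac{1}{129336} = 81 + 9 \cdot \frac{119159}{64668} = 81 + \frac{357477}{21556} = \frac{2103513}{21556} \approx 97.584$)
$U = -1538$ ($U = 3 + \left(116090 + \left(0 - 117631\right)\right) = 3 + \left(116090 - 117631\right) = 3 - 1541 = -1538$)
$t - U = \frac{2103513}{21556} - -1538 = \frac{2103513}{21556} + 1538 = \frac{35256641}{21556}$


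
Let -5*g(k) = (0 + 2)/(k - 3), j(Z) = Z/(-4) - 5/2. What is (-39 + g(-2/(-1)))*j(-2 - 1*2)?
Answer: 579/10 ≈ 57.900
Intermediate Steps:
j(Z) = -5/2 - Z/4 (j(Z) = Z*(-¼) - 5*½ = -Z/4 - 5/2 = -5/2 - Z/4)
g(k) = -2/(5*(-3 + k)) (g(k) = -(0 + 2)/(5*(k - 3)) = -2/(5*(-3 + k)))
(-39 + g(-2/(-1)))*j(-2 - 1*2) = (-39 - 2/(-15 + 5*(-2/(-1))))*(-5/2 - (-2 - 1*2)/4) = (-39 - 2/(-15 + 5*(-2*(-1))))*(-5/2 - (-2 - 2)/4) = (-39 - 2/(-15 + 5*2))*(-5/2 - ¼*(-4)) = (-39 - 2/(-15 + 10))*(-5/2 + 1) = (-39 - 2/(-5))*(-3/2) = (-39 - 2*(-⅕))*(-3/2) = (-39 + ⅖)*(-3/2) = -193/5*(-3/2) = 579/10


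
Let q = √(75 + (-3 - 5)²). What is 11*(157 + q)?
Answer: 1727 + 11*√139 ≈ 1856.7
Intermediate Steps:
q = √139 (q = √(75 + (-8)²) = √(75 + 64) = √139 ≈ 11.790)
11*(157 + q) = 11*(157 + √139) = 1727 + 11*√139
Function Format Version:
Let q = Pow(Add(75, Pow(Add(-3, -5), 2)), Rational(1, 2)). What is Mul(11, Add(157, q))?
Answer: Add(1727, Mul(11, Pow(139, Rational(1, 2)))) ≈ 1856.7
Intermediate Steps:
q = Pow(139, Rational(1, 2)) (q = Pow(Add(75, Pow(-8, 2)), Rational(1, 2)) = Pow(Add(75, 64), Rational(1, 2)) = Pow(139, Rational(1, 2)) ≈ 11.790)
Mul(11, Add(157, q)) = Mul(11, Add(157, Pow(139, Rational(1, 2)))) = Add(1727, Mul(11, Pow(139, Rational(1, 2))))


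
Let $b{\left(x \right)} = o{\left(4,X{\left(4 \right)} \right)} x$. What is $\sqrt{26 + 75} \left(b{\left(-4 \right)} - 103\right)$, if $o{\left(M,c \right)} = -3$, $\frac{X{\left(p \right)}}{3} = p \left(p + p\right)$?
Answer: $- 91 \sqrt{101} \approx -914.54$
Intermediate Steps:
$X{\left(p \right)} = 6 p^{2}$ ($X{\left(p \right)} = 3 p \left(p + p\right) = 3 p 2 p = 3 \cdot 2 p^{2} = 6 p^{2}$)
$b{\left(x \right)} = - 3 x$
$\sqrt{26 + 75} \left(b{\left(-4 \right)} - 103\right) = \sqrt{26 + 75} \left(\left(-3\right) \left(-4\right) - 103\right) = \sqrt{101} \left(12 - 103\right) = \sqrt{101} \left(-91\right) = - 91 \sqrt{101}$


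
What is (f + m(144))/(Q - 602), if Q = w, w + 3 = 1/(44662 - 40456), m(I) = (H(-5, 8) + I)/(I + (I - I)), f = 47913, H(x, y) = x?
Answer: -4836627311/61071096 ≈ -79.197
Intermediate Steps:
m(I) = (-5 + I)/I (m(I) = (-5 + I)/(I + (I - I)) = (-5 + I)/(I + 0) = (-5 + I)/I)
w = -12617/4206 (w = -3 + 1/(44662 - 40456) = -3 + 1/4206 = -12617/4206 ≈ -2.9998)
Q = -12617/4206 ≈ -2.9998
(f + m(144))/(Q - 602) = (47913 + (-5 + 144)/144)/(-12617/4206 - 602) = (47913 + (1/144)*139)/(-2544629/4206) = (47913 + 139/144)*(-4206/2544629) = (6899611/144)*(-4206/2544629) = -4836627311/61071096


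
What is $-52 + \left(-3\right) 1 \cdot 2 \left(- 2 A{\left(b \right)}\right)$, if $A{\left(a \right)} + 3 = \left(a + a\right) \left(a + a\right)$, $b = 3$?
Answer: $344$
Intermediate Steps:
$A{\left(a \right)} = -3 + 4 a^{2}$ ($A{\left(a \right)} = -3 + \left(a + a\right) \left(a + a\right) = -3 + 2 a 2 a = -3 + 4 a^{2}$)
$-52 + \left(-3\right) 1 \cdot 2 \left(- 2 A{\left(b \right)}\right) = -52 + \left(-3\right) 1 \cdot 2 \left(- 2 \left(-3 + 4 \cdot 3^{2}\right)\right) = -52 + \left(-3\right) 2 \left(- 2 \left(-3 + 4 \cdot 9\right)\right) = -52 - 6 \left(- 2 \left(-3 + 36\right)\right) = -52 - 6 \left(\left(-2\right) 33\right) = -52 - -396 = -52 + 396 = 344$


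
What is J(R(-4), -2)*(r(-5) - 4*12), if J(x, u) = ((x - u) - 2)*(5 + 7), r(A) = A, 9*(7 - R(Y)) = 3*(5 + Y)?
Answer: -4240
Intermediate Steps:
R(Y) = 16/3 - Y/3 (R(Y) = 7 - (5 + Y)/3 = 7 - (15 + 3*Y)/9 = 7 + (-5/3 - Y/3) = 16/3 - Y/3)
J(x, u) = -24 - 12*u + 12*x (J(x, u) = (-2 + x - u)*12 = -24 - 12*u + 12*x)
J(R(-4), -2)*(r(-5) - 4*12) = (-24 - 12*(-2) + 12*(16/3 - ⅓*(-4)))*(-5 - 4*12) = (-24 + 24 + 12*(16/3 + 4/3))*(-5 - 48) = (-24 + 24 + 12*(20/3))*(-53) = (-24 + 24 + 80)*(-53) = 80*(-53) = -4240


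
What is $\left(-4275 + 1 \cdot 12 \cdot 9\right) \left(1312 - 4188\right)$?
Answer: $11984292$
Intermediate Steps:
$\left(-4275 + 1 \cdot 12 \cdot 9\right) \left(1312 - 4188\right) = \left(-4275 + 12 \cdot 9\right) \left(-2876\right) = \left(-4275 + 108\right) \left(-2876\right) = \left(-4167\right) \left(-2876\right) = 11984292$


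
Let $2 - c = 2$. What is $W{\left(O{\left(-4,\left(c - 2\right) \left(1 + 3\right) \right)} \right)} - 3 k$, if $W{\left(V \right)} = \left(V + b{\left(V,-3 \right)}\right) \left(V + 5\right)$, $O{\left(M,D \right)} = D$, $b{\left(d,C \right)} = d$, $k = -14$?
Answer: $90$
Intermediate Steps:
$c = 0$ ($c = 2 - 2 = 0$)
$W{\left(V \right)} = 2 V \left(5 + V\right)$ ($W{\left(V \right)} = \left(V + V\right) \left(V + 5\right) = 2 V \left(5 + V\right)$)
$W{\left(O{\left(-4,\left(c - 2\right) \left(1 + 3\right) \right)} \right)} - 3 k = 2 \left(0 - 2\right) \left(1 + 3\right) \left(5 + \left(0 - 2\right) \left(1 + 3\right)\right) - -42 = 2 \left(\left(-2\right) 4\right) \left(5 - 8\right) + 42 = 2 \left(-8\right) \left(5 - 8\right) + 42 = 2 \left(-8\right) \left(-3\right) + 42 = 48 + 42 = 90$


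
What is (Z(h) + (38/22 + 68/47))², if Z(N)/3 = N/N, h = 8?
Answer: 10188864/267289 ≈ 38.119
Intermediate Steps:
Z(N) = 3 (Z(N) = 3*(N/N) = 3*1 = 3)
(Z(h) + (38/22 + 68/47))² = (3 + (38/22 + 68/47))² = (3 + (38*(1/22) + 68*(1/47)))² = (3 + (19/11 + 68/47))² = (3 + 1641/517)² = (3192/517)² = 10188864/267289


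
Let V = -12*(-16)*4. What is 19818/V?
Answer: 3303/128 ≈ 25.805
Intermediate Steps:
V = 768 (V = 192*4 = 768)
19818/V = 19818/768 = 19818*(1/768) = 3303/128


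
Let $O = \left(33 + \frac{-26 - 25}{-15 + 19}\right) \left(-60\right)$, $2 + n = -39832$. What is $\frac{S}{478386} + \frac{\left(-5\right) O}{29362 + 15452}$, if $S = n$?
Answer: $\frac{20760631}{397007226} \approx 0.052293$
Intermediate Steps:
$n = -39834$ ($n = -2 - 39832 = -39834$)
$S = -39834$
$O = -1215$ ($O = \left(33 - \frac{51}{4}\right) \left(-60\right) = \frac{81}{4} \left(-60\right) = -1215$)
$\frac{S}{478386} + \frac{\left(-5\right) O}{29362 + 15452} = - \frac{39834}{478386} + \frac{\left(-5\right) \left(-1215\right)}{29362 + 15452} = \left(-39834\right) \frac{1}{478386} + \frac{6075}{44814} = - \frac{2213}{26577} + 6075 \cdot \frac{1}{44814} = - \frac{2213}{26577} + \frac{2025}{14938} = \frac{20760631}{397007226}$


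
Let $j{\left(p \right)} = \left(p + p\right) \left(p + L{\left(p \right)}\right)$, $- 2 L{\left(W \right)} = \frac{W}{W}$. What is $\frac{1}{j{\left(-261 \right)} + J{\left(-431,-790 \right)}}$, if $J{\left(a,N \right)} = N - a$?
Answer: $\frac{1}{136144} \approx 7.3452 \cdot 10^{-6}$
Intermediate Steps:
$L{\left(W \right)} = - \frac{1}{2}$ ($L{\left(W \right)} = - \frac{W \frac{1}{W}}{2} = \left(- \frac{1}{2}\right) 1 = - \frac{1}{2}$)
$j{\left(p \right)} = 2 p \left(- \frac{1}{2} + p\right)$ ($j{\left(p \right)} = \left(p + p\right) \left(p - \frac{1}{2}\right) = 2 p \left(- \frac{1}{2} + p\right)$)
$\frac{1}{j{\left(-261 \right)} + J{\left(-431,-790 \right)}} = \frac{1}{- 261 \left(-1 + 2 \left(-261\right)\right) - 359} = \frac{1}{- 261 \left(-1 - 522\right) + \left(-790 + 431\right)} = \frac{1}{\left(-261\right) \left(-523\right) - 359} = \frac{1}{136503 - 359} = \frac{1}{136144}$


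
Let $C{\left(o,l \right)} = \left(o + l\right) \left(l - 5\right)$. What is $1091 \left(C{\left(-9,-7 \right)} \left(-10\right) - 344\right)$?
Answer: $-2470024$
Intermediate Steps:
$C{\left(o,l \right)} = \left(-5 + l\right) \left(l + o\right)$ ($C{\left(o,l \right)} = \left(l + o\right) \left(-5 + l\right) = \left(-5 + l\right) \left(l + o\right)$)
$1091 \left(C{\left(-9,-7 \right)} \left(-10\right) - 344\right) = 1091 \left(\left(\left(-7\right)^{2} - -35 - -45 - -63\right) \left(-10\right) - 344\right) = 1091 \left(\left(49 + 35 + 45 + 63\right) \left(-10\right) - 344\right) = 1091 \left(192 \left(-10\right) - 344\right) = 1091 \left(-1920 - 344\right) = 1091 \left(-2264\right) = -2470024$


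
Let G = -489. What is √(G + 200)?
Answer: 17*I ≈ 17.0*I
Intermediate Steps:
√(G + 200) = √(-489 + 200) = √(-289) = 17*I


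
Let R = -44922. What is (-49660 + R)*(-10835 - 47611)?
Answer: 5527939572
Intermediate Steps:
(-49660 + R)*(-10835 - 47611) = (-49660 - 44922)*(-10835 - 47611) = -94582*(-58446) = 5527939572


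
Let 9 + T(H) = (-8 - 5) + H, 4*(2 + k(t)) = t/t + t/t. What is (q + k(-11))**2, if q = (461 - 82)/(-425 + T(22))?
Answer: 4133089/722500 ≈ 5.7205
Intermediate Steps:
k(t) = -3/2 (k(t) = -2 + (t/t + t/t)/4 = -2 + (1 + 1)/4 = -2 + (1/4)*2 = -2 + 1/2 = -3/2)
T(H) = -22 + H (T(H) = -9 + ((-8 - 5) + H) = -9 + (-13 + H) = -22 + H)
q = -379/425 (q = (461 - 82)/(-425 + (-22 + 22)) = 379/(-425 + 0) = 379/(-425) = 379*(-1/425) = -379/425 ≈ -0.89176)
(q + k(-11))**2 = (-379/425 - 3/2)**2 = (-2033/850)**2 = 4133089/722500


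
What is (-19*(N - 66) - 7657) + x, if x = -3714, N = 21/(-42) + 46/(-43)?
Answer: -867497/86 ≈ -10087.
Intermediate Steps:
N = -135/86 (N = 21*(-1/42) + 46*(-1/43) = -½ - 46/43 = -135/86 ≈ -1.5698)
(-19*(N - 66) - 7657) + x = (-19*(-135/86 - 66) - 7657) - 3714 = (-19*(-5811/86) - 7657) - 3714 = (110409/86 - 7657) - 3714 = -548093/86 - 3714 = -867497/86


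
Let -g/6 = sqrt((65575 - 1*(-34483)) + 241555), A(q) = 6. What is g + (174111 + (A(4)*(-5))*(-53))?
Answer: 175701 - 18*sqrt(37957) ≈ 1.7219e+5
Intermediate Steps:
g = -18*sqrt(37957) (g = -6*sqrt((65575 - 1*(-34483)) + 241555) = -6*sqrt((65575 + 34483) + 241555) = -6*sqrt(100058 + 241555) = -18*sqrt(37957) ≈ -3506.9)
g + (174111 + (A(4)*(-5))*(-53)) = -18*sqrt(37957) + (174111 + (6*(-5))*(-53)) = -18*sqrt(37957) + (174111 - 30*(-53)) = -18*sqrt(37957) + (174111 + 1590) = -18*sqrt(37957) + 175701 = 175701 - 18*sqrt(37957)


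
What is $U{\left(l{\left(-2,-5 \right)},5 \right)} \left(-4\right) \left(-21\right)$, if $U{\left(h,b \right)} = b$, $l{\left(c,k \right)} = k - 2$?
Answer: $420$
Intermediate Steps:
$l{\left(c,k \right)} = -2 + k$ ($l{\left(c,k \right)} = k - 2 = -2 + k$)
$U{\left(l{\left(-2,-5 \right)},5 \right)} \left(-4\right) \left(-21\right) = 5 \left(-4\right) \left(-21\right) = \left(-20\right) \left(-21\right) = 420$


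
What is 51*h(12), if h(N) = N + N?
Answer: 1224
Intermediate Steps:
h(N) = 2*N
51*h(12) = 51*(2*12) = 51*24 = 1224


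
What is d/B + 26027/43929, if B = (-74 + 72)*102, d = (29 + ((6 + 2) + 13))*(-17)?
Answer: 418129/87858 ≈ 4.7591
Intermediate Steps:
d = -850 (d = (29 + (8 + 13))*(-17) = (29 + 21)*(-17) = 50*(-17) = -850)
B = -204 (B = -2*102 = -204)
d/B + 26027/43929 = -850/(-204) + 26027/43929 = -850*(-1/204) + 26027*(1/43929) = 25/6 + 26027/43929 = 418129/87858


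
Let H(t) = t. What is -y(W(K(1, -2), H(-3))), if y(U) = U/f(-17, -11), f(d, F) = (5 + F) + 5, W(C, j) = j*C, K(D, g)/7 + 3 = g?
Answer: 105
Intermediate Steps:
K(D, g) = -21 + 7*g
W(C, j) = C*j
f(d, F) = 10 + F
y(U) = -U (y(U) = U/(10 - 11) = U/(-1) = U*(-1) = -U)
-y(W(K(1, -2), H(-3))) = -(-1)*(-21 + 7*(-2))*(-3) = -(-1)*(-21 - 14)*(-3) = -(-1)*(-35*(-3)) = -(-1)*105 = -1*(-105) = 105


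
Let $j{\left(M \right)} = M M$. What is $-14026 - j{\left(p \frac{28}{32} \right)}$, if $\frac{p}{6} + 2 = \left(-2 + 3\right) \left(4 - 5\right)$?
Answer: $- \frac{228385}{16} \approx -14274.0$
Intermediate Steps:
$p = -18$ ($p = -12 + 6 \left(-2 + 3\right) \left(4 - 5\right) = -12 + 6 \cdot 1 \left(-1\right) = -12 + 6 \left(-1\right) = -12 - 6 = -18$)
$j{\left(M \right)} = M^{2}$
$-14026 - j{\left(p \frac{28}{32} \right)} = -14026 - \left(- 18 \cdot \frac{28}{32}\right)^{2} = -14026 - \left(- 18 \cdot 28 \cdot \frac{1}{32}\right)^{2} = -14026 - \left(\left(-18\right) \frac{7}{8}\right)^{2} = -14026 - \left(- \frac{63}{4}\right)^{2} = -14026 - \frac{3969}{16} = - \frac{228385}{16}$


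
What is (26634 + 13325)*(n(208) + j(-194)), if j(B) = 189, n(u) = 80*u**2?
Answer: 138310446331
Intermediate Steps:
(26634 + 13325)*(n(208) + j(-194)) = (26634 + 13325)*(80*208**2 + 189) = 39959*(80*43264 + 189) = 39959*(3461120 + 189) = 39959*3461309 = 138310446331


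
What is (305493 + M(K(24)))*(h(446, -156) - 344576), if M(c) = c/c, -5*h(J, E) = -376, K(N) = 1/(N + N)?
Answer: -526214636976/5 ≈ -1.0524e+11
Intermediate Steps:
K(N) = 1/(2*N)
h(J, E) = 376/5 (h(J, E) = -1/5*(-376) = 376/5)
M(c) = 1
(305493 + M(K(24)))*(h(446, -156) - 344576) = (305493 + 1)*(376/5 - 344576) = 305494*(-1722504/5) = -526214636976/5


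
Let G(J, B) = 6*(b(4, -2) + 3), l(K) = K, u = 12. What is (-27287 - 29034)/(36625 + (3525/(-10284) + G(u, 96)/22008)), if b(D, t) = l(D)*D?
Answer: -44260927949/28782186827 ≈ -1.5378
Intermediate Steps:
b(D, t) = D**2 (b(D, t) = D*D = D**2)
G(J, B) = 114 (G(J, B) = 6*(4**2 + 3) = 6*(16 + 3) = 6*19 = 114)
(-27287 - 29034)/(36625 + (3525/(-10284) + G(u, 96)/22008)) = (-27287 - 29034)/(36625 + (3525/(-10284) + 114/22008)) = -56321/(36625 + (3525*(-1/10284) + 114*(1/22008))) = -56321/(36625 + (-1175/3428 + 19/3668)) = -56321/(36625 - 265298/785869) = -56321/28782186827/785869 = -56321*785869/28782186827 = -44260927949/28782186827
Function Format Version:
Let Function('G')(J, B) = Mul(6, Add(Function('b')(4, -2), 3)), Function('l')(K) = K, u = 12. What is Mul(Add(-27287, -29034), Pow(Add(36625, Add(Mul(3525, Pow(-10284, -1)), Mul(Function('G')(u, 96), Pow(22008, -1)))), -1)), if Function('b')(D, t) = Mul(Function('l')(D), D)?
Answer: Rational(-44260927949, 28782186827) ≈ -1.5378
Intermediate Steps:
Function('b')(D, t) = Pow(D, 2) (Function('b')(D, t) = Mul(D, D) = Pow(D, 2))
Function('G')(J, B) = 114 (Function('G')(J, B) = Mul(6, Add(Pow(4, 2), 3)) = Mul(6, Add(16, 3)) = Mul(6, 19) = 114)
Mul(Add(-27287, -29034), Pow(Add(36625, Add(Mul(3525, Pow(-10284, -1)), Mul(Function('G')(u, 96), Pow(22008, -1)))), -1)) = Mul(Add(-27287, -29034), Pow(Add(36625, Add(Mul(3525, Pow(-10284, -1)), Mul(114, Pow(22008, -1)))), -1)) = Mul(-56321, Pow(Add(36625, Add(Mul(3525, Rational(-1, 10284)), Mul(114, Rational(1, 22008)))), -1)) = Mul(-56321, Pow(Add(36625, Add(Rational(-1175, 3428), Rational(19, 3668))), -1)) = Mul(-56321, Pow(Add(36625, Rational(-265298, 785869)), -1)) = Mul(-56321, Pow(Rational(28782186827, 785869), -1)) = Mul(-56321, Rational(785869, 28782186827)) = Rational(-44260927949, 28782186827)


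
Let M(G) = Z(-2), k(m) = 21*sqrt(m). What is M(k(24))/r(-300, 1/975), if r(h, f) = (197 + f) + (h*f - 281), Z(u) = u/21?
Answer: 50/44261 ≈ 0.0011297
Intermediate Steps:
Z(u) = u/21 (Z(u) = u*(1/21) = u/21)
r(h, f) = -84 + f + f*h (r(h, f) = (197 + f) + (f*h - 281) = (197 + f) + (-281 + f*h) = -84 + f + f*h)
M(G) = -2/21 (M(G) = (1/21)*(-2) = -2/21)
M(k(24))/r(-300, 1/975) = -2/(21*(-84 + 1/975 - 300/975)) = -2/(21*(-84 + 1/975 + (1/975)*(-300))) = -2/(21*(-84 + 1/975 - 4/13)) = -2/(21*(-6323/75)) = -2/21*(-75/6323) = 50/44261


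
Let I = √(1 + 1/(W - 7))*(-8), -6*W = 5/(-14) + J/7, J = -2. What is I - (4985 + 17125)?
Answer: -22110 - 8*√31845/193 ≈ -22117.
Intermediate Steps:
W = 3/28 (W = -(5/(-14) - 2/7)/6 = -(5*(-1/14) - 2*⅐)/6 = -(-5/14 - 2/7)/6 = -⅙*(-9/14) = 3/28 ≈ 0.10714)
I = -8*√31845/193 (I = √(1 + 1/(3/28 - 7))*(-8) = √(1 + 1/(-193/28))*(-8) = √(1 - 28/193)*(-8) = √(165/193)*(-8) = (√31845/193)*(-8) = -8*√31845/193 ≈ -7.3970)
I - (4985 + 17125) = -8*√31845/193 - (4985 + 17125) = -8*√31845/193 - 1*22110 = -8*√31845/193 - 22110 = -22110 - 8*√31845/193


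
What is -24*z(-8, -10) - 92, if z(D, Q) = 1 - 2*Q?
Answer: -596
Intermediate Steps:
-24*z(-8, -10) - 92 = -24*(1 - 2*(-10)) - 92 = -24*(1 + 20) - 92 = -24*21 - 92 = -504 - 92 = -596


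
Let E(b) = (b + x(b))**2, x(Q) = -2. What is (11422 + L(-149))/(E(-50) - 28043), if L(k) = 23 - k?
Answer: -11594/25339 ≈ -0.45756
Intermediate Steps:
E(b) = (-2 + b)**2 (E(b) = (b - 2)**2 = (-2 + b)**2)
(11422 + L(-149))/(E(-50) - 28043) = (11422 + (23 - 1*(-149)))/((-2 - 50)**2 - 28043) = (11422 + (23 + 149))/((-52)**2 - 28043) = (11422 + 172)/(2704 - 28043) = 11594/(-25339) = 11594*(-1/25339) = -11594/25339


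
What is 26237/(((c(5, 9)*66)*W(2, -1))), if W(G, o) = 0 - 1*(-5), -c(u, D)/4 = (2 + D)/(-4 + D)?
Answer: -26237/2904 ≈ -9.0348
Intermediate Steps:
c(u, D) = -4*(2 + D)/(-4 + D)
W(G, o) = 5 (W(G, o) = 0 + 5 = 5)
26237/(((c(5, 9)*66)*W(2, -1))) = 26237/((((4*(-2 - 1*9)/(-4 + 9))*66)*5)) = 26237/((((4*(-2 - 9)/5)*66)*5)) = 26237/((((4*(1/5)*(-11))*66)*5)) = 26237/((-44/5*66*5)) = 26237/((-2904/5*5)) = 26237/(-2904) = 26237*(-1/2904) = -26237/2904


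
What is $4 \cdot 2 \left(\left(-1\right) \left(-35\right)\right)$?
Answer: $280$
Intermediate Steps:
$4 \cdot 2 \left(\left(-1\right) \left(-35\right)\right) = 8 \cdot 35 = 280$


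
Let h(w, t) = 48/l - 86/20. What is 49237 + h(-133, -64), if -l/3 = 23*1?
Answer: 11323361/230 ≈ 49232.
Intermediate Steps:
l = -69 ≈ -69.000
h(w, t) = -1149/230 (h(w, t) = 48/(-69) - 86/20 = 48*(-1/69) - 86*1/20 = -16/23 - 43/10 = -1149/230)
49237 + h(-133, -64) = 49237 - 1149/230 = 11323361/230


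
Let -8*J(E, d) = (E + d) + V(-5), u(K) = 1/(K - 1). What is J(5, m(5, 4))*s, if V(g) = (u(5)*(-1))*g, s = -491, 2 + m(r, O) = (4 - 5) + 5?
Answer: 16203/32 ≈ 506.34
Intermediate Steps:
u(K) = 1/(-1 + K)
m(r, O) = 2 (m(r, O) = -2 + ((4 - 5) + 5) = -2 + (-1 + 5) = -2 + 4 = 2)
V(g) = -g/4 (V(g) = (-1/(-1 + 5))*g = (-1/4)*g = ((1/4)*(-1))*g = -g/4)
J(E, d) = -5/32 - E/8 - d/8 (J(E, d) = -((E + d) - 1/4*(-5))/8 = -((E + d) + 5/4)/8 = -(5/4 + E + d)/8 = -5/32 - E/8 - d/8)
J(5, m(5, 4))*s = (-5/32 - 1/8*5 - 1/8*2)*(-491) = (-5/32 - 5/8 - 1/4)*(-491) = -33/32*(-491) = 16203/32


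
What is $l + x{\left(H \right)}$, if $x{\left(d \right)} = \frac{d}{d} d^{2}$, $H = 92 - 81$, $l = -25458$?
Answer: $-25337$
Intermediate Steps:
$H = 11$ ($H = 92 - 81 = 11$)
$x{\left(d \right)} = d^{2}$ ($x{\left(d \right)} = 1 d^{2} = d^{2}$)
$l + x{\left(H \right)} = -25458 + 11^{2} = -25458 + 121 = -25337$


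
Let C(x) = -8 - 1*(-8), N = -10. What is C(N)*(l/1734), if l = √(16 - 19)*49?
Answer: 0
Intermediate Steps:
l = 49*I*√3 (l = √(-3)*49 = (I*√3)*49 = 49*I*√3 ≈ 84.87*I)
C(x) = 0 (C(x) = -8 + 8 = 0)
C(N)*(l/1734) = 0*((49*I*√3)/1734) = 0*((49*I*√3)*(1/1734)) = 0*(49*I*√3/1734) = 0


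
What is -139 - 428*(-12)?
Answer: 4997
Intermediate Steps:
-139 - 428*(-12) = -139 - 107*(-48) = -139 + 5136 = 4997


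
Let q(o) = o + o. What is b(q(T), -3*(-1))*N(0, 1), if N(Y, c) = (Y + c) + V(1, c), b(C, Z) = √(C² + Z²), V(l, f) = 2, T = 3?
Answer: 9*√5 ≈ 20.125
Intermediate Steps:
q(o) = 2*o
N(Y, c) = 2 + Y + c (N(Y, c) = (Y + c) + 2 = 2 + Y + c)
b(q(T), -3*(-1))*N(0, 1) = √((2*3)² + (-3*(-1))²)*(2 + 0 + 1) = √(6² + 3²)*3 = √(36 + 9)*3 = √45*3 = (3*√5)*3 = 9*√5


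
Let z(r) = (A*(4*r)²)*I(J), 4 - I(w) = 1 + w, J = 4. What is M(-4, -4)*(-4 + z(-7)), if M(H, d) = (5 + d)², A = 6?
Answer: -4708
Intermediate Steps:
I(w) = 3 - w (I(w) = 4 - (1 + w) = 4 + (-1 - w) = 3 - w)
z(r) = -96*r² (z(r) = (6*(4*r)²)*(3 - 1*4) = (6*(16*r²))*(3 - 4) = (96*r²)*(-1) = -96*r²)
M(-4, -4)*(-4 + z(-7)) = (5 - 4)²*(-4 - 96*(-7)²) = 1²*(-4 - 96*49) = 1*(-4 - 4704) = 1*(-4708) = -4708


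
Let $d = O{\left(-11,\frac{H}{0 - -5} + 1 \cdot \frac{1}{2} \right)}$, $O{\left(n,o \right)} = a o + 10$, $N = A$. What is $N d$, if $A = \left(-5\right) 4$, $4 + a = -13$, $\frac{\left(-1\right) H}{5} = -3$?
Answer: $990$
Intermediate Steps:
$H = 15$ ($H = \left(-5\right) \left(-3\right) = 15$)
$a = -17$ ($a = -4 - 13 = -17$)
$A = -20$
$N = -20$
$O{\left(n,o \right)} = 10 - 17 o$ ($O{\left(n,o \right)} = - 17 o + 10 = 10 - 17 o$)
$d = - \frac{99}{2}$ ($d = 10 - 17 \left(\frac{15}{0 - -5} + 1 \cdot \frac{1}{2}\right) = 10 - 17 \left(\frac{15}{0 + 5} + 1 \cdot \frac{1}{2}\right) = 10 - 17 \left(\frac{15}{5} + \frac{1}{2}\right) = 10 - 17 \left(15 \cdot \frac{1}{5} + \frac{1}{2}\right) = 10 - 17 \left(3 + \frac{1}{2}\right) = 10 - \frac{119}{2} = - \frac{99}{2} \approx -49.5$)
$N d = \left(-20\right) \left(- \frac{99}{2}\right) = 990$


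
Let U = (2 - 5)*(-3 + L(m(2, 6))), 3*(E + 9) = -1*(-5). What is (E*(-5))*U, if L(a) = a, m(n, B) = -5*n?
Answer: 1430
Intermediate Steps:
E = -22/3 (E = -9 + (-1*(-5))/3 = -9 + (⅓)*5 = -9 + 5/3 = -22/3 ≈ -7.3333)
U = 39 (U = (2 - 5)*(-3 - 5*2) = -3*(-3 - 10) = -3*(-13) = 39)
(E*(-5))*U = -22/3*(-5)*39 = (110/3)*39 = 1430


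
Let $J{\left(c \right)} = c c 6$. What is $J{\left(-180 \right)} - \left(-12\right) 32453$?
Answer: $583836$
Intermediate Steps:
$J{\left(c \right)} = 6 c^{2}$ ($J{\left(c \right)} = c^{2} \cdot 6 = 6 c^{2}$)
$J{\left(-180 \right)} - \left(-12\right) 32453 = 6 \left(-180\right)^{2} - \left(-12\right) 32453 = 6 \cdot 32400 - -389436 = 194400 + 389436 = 583836$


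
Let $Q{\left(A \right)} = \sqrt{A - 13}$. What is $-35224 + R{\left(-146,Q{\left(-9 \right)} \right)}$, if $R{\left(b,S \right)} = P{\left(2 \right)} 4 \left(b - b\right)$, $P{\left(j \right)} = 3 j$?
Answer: $-35224$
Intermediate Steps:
$Q{\left(A \right)} = \sqrt{-13 + A}$
$R{\left(b,S \right)} = 0$ ($R{\left(b,S \right)} = 3 \cdot 2 \cdot 4 \left(b - b\right) = 6 \cdot 4 \cdot 0 = 24 \cdot 0 = 0$)
$-35224 + R{\left(-146,Q{\left(-9 \right)} \right)} = -35224 + 0 = -35224$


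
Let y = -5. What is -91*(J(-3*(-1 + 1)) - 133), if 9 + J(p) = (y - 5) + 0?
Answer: 13832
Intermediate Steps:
J(p) = -19 (J(p) = -9 + ((-5 - 5) + 0) = -9 + (-10 + 0) = -9 - 10 = -19)
-91*(J(-3*(-1 + 1)) - 133) = -91*(-19 - 133) = -91*(-152) = 13832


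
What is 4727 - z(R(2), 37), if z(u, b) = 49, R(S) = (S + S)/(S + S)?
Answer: 4678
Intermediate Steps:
R(S) = 1 (R(S) = (2*S)/((2*S)) = (2*S)*(1/(2*S)) = 1)
4727 - z(R(2), 37) = 4727 - 1*49 = 4727 - 49 = 4678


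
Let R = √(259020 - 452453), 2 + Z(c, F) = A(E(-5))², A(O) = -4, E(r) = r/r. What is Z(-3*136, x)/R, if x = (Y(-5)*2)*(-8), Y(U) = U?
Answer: -14*I*√193433/193433 ≈ -0.031832*I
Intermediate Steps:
E(r) = 1
x = 80 (x = -5*2*(-8) = -10*(-8) = 80)
Z(c, F) = 14 (Z(c, F) = -2 + (-4)² = -2 + 16 = 14)
R = I*√193433 (R = √(-193433) = I*√193433 ≈ 439.81*I)
Z(-3*136, x)/R = 14/((I*√193433)) = 14*(-I*√193433/193433) = -14*I*√193433/193433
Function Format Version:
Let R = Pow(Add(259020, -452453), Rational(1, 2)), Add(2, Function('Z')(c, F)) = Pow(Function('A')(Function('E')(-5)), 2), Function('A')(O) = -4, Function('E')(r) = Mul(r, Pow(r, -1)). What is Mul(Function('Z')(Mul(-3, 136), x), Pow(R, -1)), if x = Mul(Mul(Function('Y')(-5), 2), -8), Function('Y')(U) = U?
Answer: Mul(Rational(-14, 193433), I, Pow(193433, Rational(1, 2))) ≈ Mul(-0.031832, I)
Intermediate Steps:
Function('E')(r) = 1
x = 80 (x = Mul(Mul(-5, 2), -8) = Mul(-10, -8) = 80)
Function('Z')(c, F) = 14 (Function('Z')(c, F) = Add(-2, Pow(-4, 2)) = Add(-2, 16) = 14)
R = Mul(I, Pow(193433, Rational(1, 2))) (R = Pow(-193433, Rational(1, 2)) = Mul(I, Pow(193433, Rational(1, 2))) ≈ Mul(439.81, I))
Mul(Function('Z')(Mul(-3, 136), x), Pow(R, -1)) = Mul(14, Pow(Mul(I, Pow(193433, Rational(1, 2))), -1)) = Mul(14, Mul(Rational(-1, 193433), I, Pow(193433, Rational(1, 2)))) = Mul(Rational(-14, 193433), I, Pow(193433, Rational(1, 2)))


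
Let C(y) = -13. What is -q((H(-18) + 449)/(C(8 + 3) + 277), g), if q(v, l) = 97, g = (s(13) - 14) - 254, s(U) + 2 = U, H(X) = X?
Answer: -97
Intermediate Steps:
s(U) = -2 + U
g = -257 (g = ((-2 + 13) - 14) - 254 = (11 - 14) - 254 = -3 - 254 = -257)
-q((H(-18) + 449)/(C(8 + 3) + 277), g) = -1*97 = -97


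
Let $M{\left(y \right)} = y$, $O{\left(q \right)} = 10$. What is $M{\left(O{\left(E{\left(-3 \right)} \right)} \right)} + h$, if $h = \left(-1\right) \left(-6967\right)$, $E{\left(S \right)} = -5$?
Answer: $6977$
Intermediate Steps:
$h = 6967$
$M{\left(O{\left(E{\left(-3 \right)} \right)} \right)} + h = 10 + 6967 = 6977$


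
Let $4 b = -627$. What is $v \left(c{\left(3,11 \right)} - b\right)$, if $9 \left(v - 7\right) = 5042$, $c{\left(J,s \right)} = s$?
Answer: $\frac{3425455}{36} \approx 95152.0$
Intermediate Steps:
$b = - \frac{627}{4}$ ($b = \frac{1}{4} \left(-627\right) = - \frac{627}{4} \approx -156.75$)
$v = \frac{5105}{9}$ ($v = 7 + \frac{1}{9} \cdot 5042 = 7 + \frac{5042}{9} = \frac{5105}{9} \approx 567.22$)
$v \left(c{\left(3,11 \right)} - b\right) = \frac{5105 \left(11 - - \frac{627}{4}\right)}{9} = \frac{5105 \left(11 + \frac{627}{4}\right)}{9} = \frac{5105}{9} \cdot \frac{671}{4} = \frac{3425455}{36}$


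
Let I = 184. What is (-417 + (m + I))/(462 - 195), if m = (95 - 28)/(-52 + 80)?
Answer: -6457/7476 ≈ -0.86370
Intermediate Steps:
m = 67/28 ≈ 2.3929
(-417 + (m + I))/(462 - 195) = (-417 + (67/28 + 184))/(462 - 195) = (-417 + 5219/28)/267 = -6457/28*1/267 = -6457/7476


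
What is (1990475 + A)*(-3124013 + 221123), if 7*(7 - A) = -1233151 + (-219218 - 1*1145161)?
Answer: -47987395912560/7 ≈ -6.8553e+12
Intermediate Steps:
A = 2597579/7 (A = 7 - (-1233151 + (-219218 - 1*1145161))/7 = 7 - (-1233151 + (-219218 - 1145161))/7 = 7 - (-1233151 - 1364379)/7 = 7 - ⅐*(-2597530) = 7 + 2597530/7 = 2597579/7 ≈ 3.7108e+5)
(1990475 + A)*(-3124013 + 221123) = (1990475 + 2597579/7)*(-3124013 + 221123) = (16530904/7)*(-2902890) = -47987395912560/7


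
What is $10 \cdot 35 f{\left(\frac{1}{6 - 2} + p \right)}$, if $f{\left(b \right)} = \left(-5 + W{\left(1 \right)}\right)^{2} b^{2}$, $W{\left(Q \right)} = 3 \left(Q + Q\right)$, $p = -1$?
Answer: $\frac{1575}{8} \approx 196.88$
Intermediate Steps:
$W{\left(Q \right)} = 6 Q$ ($W{\left(Q \right)} = 3 \cdot 2 Q = 6 Q$)
$f{\left(b \right)} = b^{2}$ ($f{\left(b \right)} = \left(-5 + 6 \cdot 1\right)^{2} b^{2} = \left(-5 + 6\right)^{2} b^{2} = 1^{2} b^{2} = 1 b^{2} = b^{2}$)
$10 \cdot 35 f{\left(\frac{1}{6 - 2} + p \right)} = 10 \cdot 35 \left(\frac{1}{6 - 2} - 1\right)^{2} = 350 \left(\frac{1}{4} - 1\right)^{2} = 350 \left(- \frac{3}{4}\right)^{2} = 350 \cdot \frac{9}{16} = \frac{1575}{8}$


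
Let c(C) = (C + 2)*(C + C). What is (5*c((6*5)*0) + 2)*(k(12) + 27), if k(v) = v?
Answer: 78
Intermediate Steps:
c(C) = 2*C*(2 + C) (c(C) = (2 + C)*(2*C) = 2*C*(2 + C))
(5*c((6*5)*0) + 2)*(k(12) + 27) = (5*(2*((6*5)*0)*(2 + (6*5)*0)) + 2)*(12 + 27) = (5*(2*(30*0)*(2 + 30*0)) + 2)*39 = (5*(2*0*(2 + 0)) + 2)*39 = (5*(2*0*2) + 2)*39 = (5*0 + 2)*39 = (0 + 2)*39 = 2*39 = 78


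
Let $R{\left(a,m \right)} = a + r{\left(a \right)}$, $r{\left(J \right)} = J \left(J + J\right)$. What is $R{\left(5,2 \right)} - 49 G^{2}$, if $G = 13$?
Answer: $-8226$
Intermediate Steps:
$r{\left(J \right)} = 2 J^{2}$ ($r{\left(J \right)} = J 2 J = 2 J^{2}$)
$R{\left(a,m \right)} = a + 2 a^{2}$
$R{\left(5,2 \right)} - 49 G^{2} = 5 \left(1 + 2 \cdot 5\right) - 49 \cdot 13^{2} = 5 \left(1 + 10\right) - 8281 = 5 \cdot 11 - 8281 = 55 - 8281 = -8226$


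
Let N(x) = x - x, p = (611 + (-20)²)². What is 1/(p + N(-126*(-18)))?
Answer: 1/1022121 ≈ 9.7836e-7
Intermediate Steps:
p = 1022121 (p = (611 + 400)² = 1011² = 1022121)
N(x) = 0
1/(p + N(-126*(-18))) = 1/(1022121 + 0) = 1/1022121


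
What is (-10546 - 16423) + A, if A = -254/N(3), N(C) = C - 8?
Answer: -134591/5 ≈ -26918.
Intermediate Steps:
N(C) = -8 + C
A = 254/5 (A = -254/(-8 + 3) = -254/(-5) = -⅕*(-254) = 254/5 ≈ 50.800)
(-10546 - 16423) + A = (-10546 - 16423) + 254/5 = -26969 + 254/5 = -134591/5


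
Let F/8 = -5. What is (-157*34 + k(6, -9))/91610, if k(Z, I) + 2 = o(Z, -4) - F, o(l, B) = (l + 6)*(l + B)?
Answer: -2638/45805 ≈ -0.057592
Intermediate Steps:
F = -40 (F = 8*(-5) = -40)
o(l, B) = (6 + l)*(B + l)
k(Z, I) = 14 + Z² + 2*Z (k(Z, I) = -2 + ((Z² + 6*(-4) + 6*Z - 4*Z) - 1*(-40)) = -2 + ((Z² - 24 + 6*Z - 4*Z) + 40) = -2 + ((-24 + Z² + 2*Z) + 40) = -2 + (16 + Z² + 2*Z) = 14 + Z² + 2*Z)
(-157*34 + k(6, -9))/91610 = (-157*34 + (14 + 6² + 2*6))/91610 = (-5338 + (14 + 36 + 12))*(1/91610) = (-5338 + 62)*(1/91610) = -5276*1/91610 = -2638/45805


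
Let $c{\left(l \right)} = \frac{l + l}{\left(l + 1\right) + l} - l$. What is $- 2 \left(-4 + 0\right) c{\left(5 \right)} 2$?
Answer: $- \frac{720}{11} \approx -65.455$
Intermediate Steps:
$c{\left(l \right)} = - l + \frac{2 l}{1 + 2 l}$ ($c{\left(l \right)} = \frac{2 l}{\left(1 + l\right) + l} - l = \frac{2 l}{1 + 2 l} - l = - l + \frac{2 l}{1 + 2 l}$)
$- 2 \left(-4 + 0\right) c{\left(5 \right)} 2 = - 2 \left(-4 + 0\right) \frac{5 \left(1 - 10\right)}{1 + 2 \cdot 5} \cdot 2 = \left(-2\right) \left(-4\right) \frac{5 \left(1 - 10\right)}{1 + 10} \cdot 2 = 8 \cdot 5 \cdot \frac{1}{11} \left(-9\right) 2 = 8 \left(- \frac{45}{11}\right) 2 = \left(- \frac{360}{11}\right) 2 = - \frac{720}{11}$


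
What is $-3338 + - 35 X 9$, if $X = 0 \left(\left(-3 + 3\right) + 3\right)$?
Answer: $-3338$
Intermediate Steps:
$X = 0$ ($X = 0 \left(0 + 3\right) = 0 \cdot 3 = 0$)
$-3338 + - 35 X 9 = -3338 + \left(-35\right) 0 \cdot 9 = -3338 + 0 \cdot 9 = -3338 + 0 = -3338$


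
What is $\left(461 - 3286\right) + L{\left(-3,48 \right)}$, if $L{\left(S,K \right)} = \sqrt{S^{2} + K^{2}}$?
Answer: $-2825 + 3 \sqrt{257} \approx -2776.9$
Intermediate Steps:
$L{\left(S,K \right)} = \sqrt{K^{2} + S^{2}}$
$\left(461 - 3286\right) + L{\left(-3,48 \right)} = \left(461 - 3286\right) + \sqrt{48^{2} + \left(-3\right)^{2}} = -2825 + \sqrt{2304 + 9} = -2825 + \sqrt{2313} = -2825 + 3 \sqrt{257}$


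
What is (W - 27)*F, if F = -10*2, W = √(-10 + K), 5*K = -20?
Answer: 540 - 20*I*√14 ≈ 540.0 - 74.833*I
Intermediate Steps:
K = -4 (K = (⅕)*(-20) = -4)
W = I*√14 (W = √(-10 - 4) = √(-14) = I*√14 ≈ 3.7417*I)
F = -20
(W - 27)*F = (I*√14 - 27)*(-20) = (-27 + I*√14)*(-20) = 540 - 20*I*√14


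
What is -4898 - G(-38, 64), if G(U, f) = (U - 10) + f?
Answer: -4914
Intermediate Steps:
G(U, f) = -10 + U + f (G(U, f) = (-10 + U) + f = -10 + U + f)
-4898 - G(-38, 64) = -4898 - (-10 - 38 + 64) = -4898 - 1*16 = -4898 - 16 = -4914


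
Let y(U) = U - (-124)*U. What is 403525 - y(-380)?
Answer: 451025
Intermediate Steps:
y(U) = 125*U (y(U) = U + 124*U = 125*U)
403525 - y(-380) = 403525 - 125*(-380) = 403525 - 1*(-47500) = 403525 + 47500 = 451025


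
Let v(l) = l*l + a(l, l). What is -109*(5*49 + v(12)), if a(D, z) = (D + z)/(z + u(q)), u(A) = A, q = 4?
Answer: -85129/2 ≈ -42565.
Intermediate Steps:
a(D, z) = (D + z)/(4 + z) (a(D, z) = (D + z)/(z + 4) = (D + z)/(4 + z))
v(l) = l**2 + 2*l/(4 + l) (v(l) = l*l + (l + l)/(4 + l) = l**2 + (2*l)/(4 + l) = l**2 + 2*l/(4 + l))
-109*(5*49 + v(12)) = -109*(5*49 + 12*(2 + 12*(4 + 12))/(4 + 12)) = -109*(245 + 12*(2 + 12*16)/16) = -109*(245 + 12*(1/16)*(2 + 192)) = -109*(245 + 12*(1/16)*194) = -109*(245 + 291/2) = -109*781/2 = -85129/2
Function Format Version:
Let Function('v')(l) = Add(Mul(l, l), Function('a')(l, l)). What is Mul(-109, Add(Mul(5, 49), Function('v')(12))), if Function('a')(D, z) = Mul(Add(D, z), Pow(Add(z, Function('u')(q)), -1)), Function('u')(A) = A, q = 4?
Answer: Rational(-85129, 2) ≈ -42565.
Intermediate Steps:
Function('a')(D, z) = Mul(Pow(Add(4, z), -1), Add(D, z)) (Function('a')(D, z) = Mul(Add(D, z), Pow(Add(z, 4), -1)) = Mul(Add(D, z), Pow(Add(4, z), -1)) = Mul(Pow(Add(4, z), -1), Add(D, z)))
Function('v')(l) = Add(Pow(l, 2), Mul(2, l, Pow(Add(4, l), -1))) (Function('v')(l) = Add(Mul(l, l), Mul(Pow(Add(4, l), -1), Add(l, l))) = Add(Pow(l, 2), Mul(Pow(Add(4, l), -1), Mul(2, l))) = Add(Pow(l, 2), Mul(2, l, Pow(Add(4, l), -1))))
Mul(-109, Add(Mul(5, 49), Function('v')(12))) = Mul(-109, Add(Mul(5, 49), Mul(12, Pow(Add(4, 12), -1), Add(2, Mul(12, Add(4, 12)))))) = Mul(-109, Add(245, Mul(12, Pow(16, -1), Add(2, Mul(12, 16))))) = Mul(-109, Add(245, Mul(12, Rational(1, 16), Add(2, 192)))) = Mul(-109, Add(245, Mul(12, Rational(1, 16), 194))) = Mul(-109, Add(245, Rational(291, 2))) = Mul(-109, Rational(781, 2)) = Rational(-85129, 2)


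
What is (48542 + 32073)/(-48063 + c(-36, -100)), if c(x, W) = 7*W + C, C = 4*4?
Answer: -80615/48747 ≈ -1.6537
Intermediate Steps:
C = 16
c(x, W) = 16 + 7*W (c(x, W) = 7*W + 16 = 16 + 7*W)
(48542 + 32073)/(-48063 + c(-36, -100)) = (48542 + 32073)/(-48063 + (16 + 7*(-100))) = 80615/(-48063 + (16 - 700)) = 80615/(-48063 - 684) = 80615/(-48747) = 80615*(-1/48747) = -80615/48747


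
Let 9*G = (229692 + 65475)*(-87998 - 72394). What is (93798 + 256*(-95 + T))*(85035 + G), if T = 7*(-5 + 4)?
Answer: -356040845427246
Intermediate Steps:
T = -7 (T = 7*(-1) = -7)
G = -5260269496 (G = ((229692 + 65475)*(-87998 - 72394))/9 = (295167*(-160392))/9 = (1/9)*(-47342425464) = -5260269496)
(93798 + 256*(-95 + T))*(85035 + G) = (93798 + 256*(-95 - 7))*(85035 - 5260269496) = (93798 + 256*(-102))*(-5260184461) = (93798 - 26112)*(-5260184461) = 67686*(-5260184461) = -356040845427246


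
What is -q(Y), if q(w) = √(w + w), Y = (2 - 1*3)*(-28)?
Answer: -2*√14 ≈ -7.4833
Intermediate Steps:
Y = 28 (Y = (2 - 3)*(-28) = -1*(-28) = 28)
q(w) = √2*√w (q(w) = √(2*w) = √2*√w)
-q(Y) = -√2*√28 = -√2*2*√7 = -2*√14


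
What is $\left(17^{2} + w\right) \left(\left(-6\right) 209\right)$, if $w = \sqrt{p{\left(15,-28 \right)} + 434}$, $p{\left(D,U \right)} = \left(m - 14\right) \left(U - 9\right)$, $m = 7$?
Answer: $-362406 - 3762 \sqrt{77} \approx -3.9542 \cdot 10^{5}$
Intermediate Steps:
$p{\left(D,U \right)} = 63 - 7 U$ ($p{\left(D,U \right)} = \left(7 - 14\right) \left(U - 9\right) = - 7 \left(-9 + U\right) = 63 - 7 U$)
$w = 3 \sqrt{77}$ ($w = \sqrt{\left(63 - -196\right) + 434} = \sqrt{\left(63 + 196\right) + 434} = \sqrt{259 + 434} = \sqrt{693} = 3 \sqrt{77} \approx 26.325$)
$\left(17^{2} + w\right) \left(\left(-6\right) 209\right) = \left(17^{2} + 3 \sqrt{77}\right) \left(\left(-6\right) 209\right) = \left(289 + 3 \sqrt{77}\right) \left(-1254\right) = -362406 - 3762 \sqrt{77}$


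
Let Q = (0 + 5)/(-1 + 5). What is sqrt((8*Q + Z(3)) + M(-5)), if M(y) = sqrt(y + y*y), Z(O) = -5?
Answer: sqrt(5 + 2*sqrt(5)) ≈ 3.0777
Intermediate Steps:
M(y) = sqrt(y + y**2)
Q = 5/4 ≈ 1.2500
sqrt((8*Q + Z(3)) + M(-5)) = sqrt((8*(5/4) - 5) + sqrt(-5*(1 - 5))) = sqrt((10 - 5) + sqrt(-5*(-4))) = sqrt(5 + sqrt(20)) = sqrt(5 + 2*sqrt(5))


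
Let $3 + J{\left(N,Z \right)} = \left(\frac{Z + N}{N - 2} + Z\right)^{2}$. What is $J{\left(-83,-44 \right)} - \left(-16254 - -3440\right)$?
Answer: $\frac{105613244}{7225} \approx 14618.0$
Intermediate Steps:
$J{\left(N,Z \right)} = -3 + \left(Z + \frac{N + Z}{-2 + N}\right)^{2}$ ($J{\left(N,Z \right)} = -3 + \left(\frac{Z + N}{N - 2} + Z\right)^{2} = -3 + \left(\frac{N + Z}{-2 + N} + Z\right)^{2} = -3 + \left(Z + \frac{N + Z}{-2 + N}\right)^{2}$)
$J{\left(-83,-44 \right)} - \left(-16254 - -3440\right) = \left(-3 + \frac{\left(-83 - -44 - -3652\right)^{2}}{\left(-2 - 83\right)^{2}}\right) - \left(-16254 - -3440\right) = \left(-3 + \frac{\left(-83 + 44 + 3652\right)^{2}}{7225}\right) - \left(-16254 + 3440\right) = \left(-3 + \frac{3613^{2}}{7225}\right) - -12814 = \left(-3 + \frac{1}{7225} \cdot 13053769\right) + 12814 = \left(-3 + \frac{13053769}{7225}\right) + 12814 = \frac{13032094}{7225} + 12814 = \frac{105613244}{7225}$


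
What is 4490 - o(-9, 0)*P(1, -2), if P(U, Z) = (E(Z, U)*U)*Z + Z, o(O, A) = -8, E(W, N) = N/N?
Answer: 4458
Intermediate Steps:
E(W, N) = 1
P(U, Z) = Z + U*Z (P(U, Z) = (1*U)*Z + Z = U*Z + Z = Z + U*Z)
4490 - o(-9, 0)*P(1, -2) = 4490 - (-8)*(-2*(1 + 1)) = 4490 - (-8)*(-2*2) = 4490 - (-8)*(-4) = 4490 - 1*32 = 4490 - 32 = 4458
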